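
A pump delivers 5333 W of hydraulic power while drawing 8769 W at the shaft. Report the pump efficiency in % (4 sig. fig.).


Approach: apply the efficiency ratio, eta = (P_out/P_in)*100.
eta = (5333 / 8769) * 100 = 60.82 %
Therefore the pump efficiency = 60.82 %.


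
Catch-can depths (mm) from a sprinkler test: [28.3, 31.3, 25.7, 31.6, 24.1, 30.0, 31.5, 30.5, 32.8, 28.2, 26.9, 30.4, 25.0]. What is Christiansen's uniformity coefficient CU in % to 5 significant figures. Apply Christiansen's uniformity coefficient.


Approach: apply Christiansen's uniformity coefficient, CU = (1 - mean_abs_deviation/mean)*100.
mean = 28.94615 mm
mean |d_i - mean| = 2.381065 mm
CU = (1 - 2.381065/28.94615)*100 = 91.774 %
Therefore Christiansen's uniformity coefficient CU = 91.774 %.


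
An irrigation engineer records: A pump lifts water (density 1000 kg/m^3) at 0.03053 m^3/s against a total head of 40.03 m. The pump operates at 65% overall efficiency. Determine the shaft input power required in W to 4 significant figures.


Approach: apply hydraulic power then efficiency conversion, P = rho*g*Q*H; P_in = P/eta.
Step 1 — hydraulic power (P = rho*g*Q*H):
  P = 1000 * 9.81 * 0.03053 * 40.03 = 11989.0 W
Step 2 — input power: P_in = P/eta = 11989.0 / 0.65 = 18440 W
Therefore the shaft input power required = 18440 W.


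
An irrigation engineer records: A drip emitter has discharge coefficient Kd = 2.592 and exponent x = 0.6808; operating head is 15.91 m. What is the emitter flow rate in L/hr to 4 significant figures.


Approach: apply the emitter characteristic equation, q = Kd * h^x.
q = 2.592 * 15.91^0.6808 = 17.05 L/hr
Therefore the emitter flow rate = 17.05 L/hr.


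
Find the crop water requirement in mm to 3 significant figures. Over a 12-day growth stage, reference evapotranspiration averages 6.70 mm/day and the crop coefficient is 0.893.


Approach: apply the crop water requirement relation, CWR = ET0 * Kc * days.
CWR = 6.70 * 0.893 * 12 = 71.8 mm
Therefore the crop water requirement = 71.8 mm.


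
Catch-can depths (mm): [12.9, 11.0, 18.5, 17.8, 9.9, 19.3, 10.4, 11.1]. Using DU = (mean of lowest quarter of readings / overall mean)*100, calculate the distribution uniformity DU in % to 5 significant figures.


sorted lowest 2 of 8: [9.9, 10.4] -> mean = 10.15000 mm
overall mean = 13.86250 mm
DU = (10.15000/13.86250)*100 = 73.219 %
Therefore the distribution uniformity DU = 73.219 %.


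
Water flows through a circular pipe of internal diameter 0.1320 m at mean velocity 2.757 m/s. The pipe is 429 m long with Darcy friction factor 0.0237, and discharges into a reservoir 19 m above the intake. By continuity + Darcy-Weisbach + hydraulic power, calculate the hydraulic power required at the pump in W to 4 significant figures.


Approach: apply continuity + Darcy-Weisbach + hydraulic power, Q = A*v; hf = f*(L/D)*(v^2/(2g)); H = static + hf; P = rho*g*Q*H.
Step 1 — flow rate (continuity, Q = A*v):
  A = pi*(0.1320/2)^2 = 0.0136848 m^2
  Q = 0.0136848 * 2.757 = 0.0377289 m^3/s
Step 2 — friction head loss (Darcy-Weisbach):
  hf = 0.0237 * (429/0.1320) * (2.757^2 / (2*9.81))
  hf = 29.8405 m
Step 3 — total head: H = 19 + 29.8405 = 48.8405 m
Step 4 — hydraulic power (P = rho*g*Q*H):
  P = 1000 * 9.81 * 0.0377289 * 48.8405 = 18080 W
Therefore the hydraulic power required at the pump = 18080 W.


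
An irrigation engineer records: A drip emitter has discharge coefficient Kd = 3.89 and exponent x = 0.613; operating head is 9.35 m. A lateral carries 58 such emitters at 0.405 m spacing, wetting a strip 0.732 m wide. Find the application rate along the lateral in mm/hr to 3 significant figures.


Approach: apply the emitter equation with a lateral mass balance, q = Kd*h^x; Q = n*q; rate = Q/(n*spacing*width).
Step 1 — single emitter flow (q = Kd*h^x):
  q = 3.89 * 9.35^0.613 = 15.313 L/hr
Step 2 — total lateral flow: Q = 58 * 15.313 = 888.15 L/hr
Step 3 — wetted area: A = 58 * 0.405 * 0.732 = 17.195 m^2
Step 4 — application rate: Q/A = 888.15/17.195 = 51.7 mm/hr
Therefore the application rate along the lateral = 51.7 mm/hr.


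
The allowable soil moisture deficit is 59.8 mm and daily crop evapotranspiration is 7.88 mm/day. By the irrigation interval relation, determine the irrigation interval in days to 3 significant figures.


Approach: apply the irrigation interval relation, interval = SMD / ETc.
interval = 59.8 / 7.88 = 7.59 days
Therefore the irrigation interval = 7.59 days.


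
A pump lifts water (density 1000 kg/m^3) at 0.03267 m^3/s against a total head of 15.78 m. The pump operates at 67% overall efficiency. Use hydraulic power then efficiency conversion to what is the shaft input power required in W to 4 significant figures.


Approach: apply hydraulic power then efficiency conversion, P = rho*g*Q*H; P_in = P/eta.
Step 1 — hydraulic power (P = rho*g*Q*H):
  P = 1000 * 9.81 * 0.03267 * 15.78 = 5057.37 W
Step 2 — input power: P_in = P/eta = 5057.37 / 0.67 = 7548 W
Therefore the shaft input power required = 7548 W.


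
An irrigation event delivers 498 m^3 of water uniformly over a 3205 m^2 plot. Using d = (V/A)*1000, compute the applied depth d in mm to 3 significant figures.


d = (498 / 3205) * 1000 = 155 mm
Therefore the applied depth d = 155 mm.


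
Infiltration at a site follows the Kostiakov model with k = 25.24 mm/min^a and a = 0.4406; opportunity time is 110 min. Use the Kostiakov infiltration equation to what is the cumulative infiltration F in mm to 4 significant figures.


Approach: apply the Kostiakov infiltration equation, F = k*t^a.
F = 25.24 * 110^0.4406 = 200.2 mm
Therefore the cumulative infiltration F = 200.2 mm.


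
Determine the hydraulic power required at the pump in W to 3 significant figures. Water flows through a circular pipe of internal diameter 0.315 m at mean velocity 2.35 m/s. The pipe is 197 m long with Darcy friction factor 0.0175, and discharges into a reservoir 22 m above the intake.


Approach: apply continuity + Darcy-Weisbach + hydraulic power, Q = A*v; hf = f*(L/D)*(v^2/(2g)); H = static + hf; P = rho*g*Q*H.
Step 1 — flow rate (continuity, Q = A*v):
  A = pi*(0.315/2)^2 = 0.077931 m^2
  Q = 0.077931 * 2.35 = 0.18314 m^3/s
Step 2 — friction head loss (Darcy-Weisbach):
  hf = 0.0175 * (197/0.315) * (2.35^2 / (2*9.81))
  hf = 3.0806 m
Step 3 — total head: H = 22 + 3.0806 = 25.081 m
Step 4 — hydraulic power (P = rho*g*Q*H):
  P = 1000 * 9.81 * 0.18314 * 25.081 = 45100 W
Therefore the hydraulic power required at the pump = 45100 W.


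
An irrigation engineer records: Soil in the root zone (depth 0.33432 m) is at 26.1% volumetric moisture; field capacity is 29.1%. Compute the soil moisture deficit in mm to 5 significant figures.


Approach: apply the soil moisture deficit relation, SMD = (FC - theta)/100 * depth * 1000.
SMD = (29.1 - 26.1)/100 * 0.33432 * 1000 = 10.030 mm
Therefore the soil moisture deficit = 10.030 mm.


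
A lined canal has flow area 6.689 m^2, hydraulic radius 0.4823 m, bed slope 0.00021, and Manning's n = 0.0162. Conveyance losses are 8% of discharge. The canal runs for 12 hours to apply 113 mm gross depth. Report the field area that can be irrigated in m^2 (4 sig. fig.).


Approach: apply Manning's equation with a conveyance and depth budget, Q = (1/n)*A*R^(2/3)*S^(1/2); Q_field = Q*(1-loss); Area = Q_field*t/(d/1000).
Step 1 — canal discharge (Manning's equation):
  Q = (1/0.0162) * 6.689 * 0.4823^(2/3) * 0.00021^(1/2) = 3.67988 m^3/s
Step 2 — delivered flow: Q_field = 3.67988*(1 - 8/100) = 3.38549 m^3/s
Step 3 — volume delivered: V = 3.38549 * 12*3600 = 146253 m^3
Step 4 — area served: A = V / (depth/1000) = 146253 / 0.113 = 1294000 m^2
Therefore the field area that can be irrigated = 1294000 m^2.


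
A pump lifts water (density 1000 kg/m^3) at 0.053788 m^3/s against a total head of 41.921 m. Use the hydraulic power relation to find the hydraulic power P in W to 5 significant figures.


Approach: apply the hydraulic power relation, P = rho*g*Q*H.
P = 1000 * 9.81 * 0.053788 * 41.921 = 22120 W
Therefore the hydraulic power P = 22120 W.


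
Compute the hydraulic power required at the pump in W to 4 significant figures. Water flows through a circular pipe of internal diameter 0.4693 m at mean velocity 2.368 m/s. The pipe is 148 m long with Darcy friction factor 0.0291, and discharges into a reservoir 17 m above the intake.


Approach: apply continuity + Darcy-Weisbach + hydraulic power, Q = A*v; hf = f*(L/D)*(v^2/(2g)); H = static + hf; P = rho*g*Q*H.
Step 1 — flow rate (continuity, Q = A*v):
  A = pi*(0.4693/2)^2 = 0.172978 m^2
  Q = 0.172978 * 2.368 = 0.409612 m^3/s
Step 2 — friction head loss (Darcy-Weisbach):
  hf = 0.0291 * (148/0.4693) * (2.368^2 / (2*9.81))
  hf = 2.62282 m
Step 3 — total head: H = 17 + 2.62282 = 19.6228 m
Step 4 — hydraulic power (P = rho*g*Q*H):
  P = 1000 * 9.81 * 0.409612 * 19.6228 = 78850 W
Therefore the hydraulic power required at the pump = 78850 W.


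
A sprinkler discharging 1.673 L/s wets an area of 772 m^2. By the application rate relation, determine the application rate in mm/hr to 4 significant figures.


Approach: apply the application rate relation, rate = (Q/A)*3600.
rate = (1.673 / 772) * 3600 = 7.802 mm/hr
Therefore the application rate = 7.802 mm/hr.


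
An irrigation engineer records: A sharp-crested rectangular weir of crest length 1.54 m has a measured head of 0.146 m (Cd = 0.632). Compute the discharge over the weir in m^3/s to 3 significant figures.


Approach: apply the rectangular weir equation, Q = (2/3)*Cd*L*sqrt(2g)*H^1.5.
Q = (2/3)*0.632*1.54*sqrt(2*9.81)*0.146^1.5 = 0.160 m^3/s
Therefore the discharge over the weir = 0.160 m^3/s.


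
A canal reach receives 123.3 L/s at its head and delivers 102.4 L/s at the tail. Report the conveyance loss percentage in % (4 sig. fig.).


Approach: apply the conveyance loss ratio, loss% = ((Q_head - Q_tail)/Q_head)*100.
loss = ((123.3 - 102.4)/123.3)*100 = 16.95 %
Therefore the conveyance loss percentage = 16.95 %.


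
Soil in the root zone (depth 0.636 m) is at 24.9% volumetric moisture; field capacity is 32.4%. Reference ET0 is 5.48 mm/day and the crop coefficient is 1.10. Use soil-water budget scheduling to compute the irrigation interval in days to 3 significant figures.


Approach: apply soil-water budget scheduling, SMD = (FC-theta)/100*depth*1000; ETc = ET0*Kc; interval = SMD/ETc.
Step 1 — soil moisture deficit:
  SMD = (32.4 - 24.9)/100 * 0.636 * 1000 = 47.700 mm
Step 2 — daily crop ET (ETc = ET0*Kc):
  ETc = 5.48 * 1.10 = 6.0280 mm/day
Step 3 — irrigation interval (SMD/ETc):
  interval = 47.700 / 6.0280 = 7.91 days
Therefore the irrigation interval = 7.91 days.


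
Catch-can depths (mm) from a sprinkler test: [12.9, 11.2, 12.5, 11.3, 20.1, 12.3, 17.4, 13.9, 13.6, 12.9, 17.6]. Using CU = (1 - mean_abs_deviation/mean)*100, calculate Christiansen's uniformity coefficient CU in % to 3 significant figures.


mean = 14.155 mm
mean |d_i - mean| = 2.2975 mm
CU = (1 - 2.2975/14.155)*100 = 83.8 %
Therefore Christiansen's uniformity coefficient CU = 83.8 %.


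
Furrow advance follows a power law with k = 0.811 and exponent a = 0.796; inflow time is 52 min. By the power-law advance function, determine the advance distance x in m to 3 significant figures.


Approach: apply the power-law advance function, x = k*t^a.
x = 0.811 * 52^0.796 = 18.8 m
Therefore the advance distance x = 18.8 m.


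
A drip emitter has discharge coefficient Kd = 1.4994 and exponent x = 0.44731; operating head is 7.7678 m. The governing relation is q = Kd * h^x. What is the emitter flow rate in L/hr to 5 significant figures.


q = 1.4994 * 7.7678^0.44731 = 3.7511 L/hr
Therefore the emitter flow rate = 3.7511 L/hr.


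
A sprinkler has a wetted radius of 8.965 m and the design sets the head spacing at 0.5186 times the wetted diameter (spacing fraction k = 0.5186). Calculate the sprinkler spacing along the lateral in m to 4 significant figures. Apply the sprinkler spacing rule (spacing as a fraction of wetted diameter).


Approach: apply the sprinkler spacing rule (spacing as a fraction of wetted diameter), S = k*(2*R).
S = 0.5186 * (2 * 8.965) = 9.298 m
Therefore the sprinkler spacing along the lateral = 9.298 m.


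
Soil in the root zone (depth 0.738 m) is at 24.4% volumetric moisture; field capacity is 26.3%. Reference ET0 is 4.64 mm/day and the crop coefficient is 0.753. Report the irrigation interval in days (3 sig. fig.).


Approach: apply soil-water budget scheduling, SMD = (FC-theta)/100*depth*1000; ETc = ET0*Kc; interval = SMD/ETc.
Step 1 — soil moisture deficit:
  SMD = (26.3 - 24.4)/100 * 0.738 * 1000 = 14.022 mm
Step 2 — daily crop ET (ETc = ET0*Kc):
  ETc = 4.64 * 0.753 = 3.4939 mm/day
Step 3 — irrigation interval (SMD/ETc):
  interval = 14.022 / 3.4939 = 4.01 days
Therefore the irrigation interval = 4.01 days.


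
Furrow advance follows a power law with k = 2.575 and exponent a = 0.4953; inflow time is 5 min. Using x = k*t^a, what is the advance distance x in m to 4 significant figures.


x = 2.575 * 5^0.4953 = 5.714 m
Therefore the advance distance x = 5.714 m.


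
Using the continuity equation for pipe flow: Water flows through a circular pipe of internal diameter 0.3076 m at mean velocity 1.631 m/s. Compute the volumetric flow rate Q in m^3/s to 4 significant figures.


Approach: apply the continuity equation for pipe flow, Q = A * v with A = pi*(D/2)^2.
A = pi*(0.3076/2)^2 = 0.0743126 m^2
Q = 0.0743126 * 1.631 = 0.1212 m^3/s
Therefore the volumetric flow rate Q = 0.1212 m^3/s.


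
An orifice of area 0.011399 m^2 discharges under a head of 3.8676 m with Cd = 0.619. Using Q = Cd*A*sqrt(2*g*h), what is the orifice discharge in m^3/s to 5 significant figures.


Q = 0.619 * 0.011399 * sqrt(2*9.81*3.8676) = 0.061465 m^3/s
Therefore the orifice discharge = 0.061465 m^3/s.


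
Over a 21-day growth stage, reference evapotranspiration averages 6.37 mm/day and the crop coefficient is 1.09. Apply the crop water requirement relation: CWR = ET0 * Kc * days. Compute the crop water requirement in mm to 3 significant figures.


CWR = 6.37 * 1.09 * 21 = 146 mm
Therefore the crop water requirement = 146 mm.


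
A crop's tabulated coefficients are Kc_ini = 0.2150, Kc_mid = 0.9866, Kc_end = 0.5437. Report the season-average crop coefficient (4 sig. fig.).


Approach: apply a simple seasonal average, Kc_avg = (Kc_ini + Kc_mid + Kc_end)/3.
Kc_avg = (0.2150 + 0.9866 + 0.5437)/3 = 0.5818
Therefore the season-average crop coefficient = 0.5818.


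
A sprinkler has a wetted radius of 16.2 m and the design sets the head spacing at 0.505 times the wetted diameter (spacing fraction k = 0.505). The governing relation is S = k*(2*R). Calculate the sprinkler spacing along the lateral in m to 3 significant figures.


S = 0.505 * (2 * 16.2) = 16.4 m
Therefore the sprinkler spacing along the lateral = 16.4 m.


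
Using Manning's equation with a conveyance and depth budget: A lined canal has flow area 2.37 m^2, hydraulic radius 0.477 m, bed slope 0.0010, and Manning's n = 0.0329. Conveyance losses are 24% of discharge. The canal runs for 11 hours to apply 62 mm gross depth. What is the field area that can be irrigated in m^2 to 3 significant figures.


Approach: apply Manning's equation with a conveyance and depth budget, Q = (1/n)*A*R^(2/3)*S^(1/2); Q_field = Q*(1-loss); Area = Q_field*t/(d/1000).
Step 1 — canal discharge (Manning's equation):
  Q = (1/0.0329) * 2.37 * 0.477^(2/3) * 0.0010^(1/2) = 1.3907 m^3/s
Step 2 — delivered flow: Q_field = 1.3907*(1 - 24/100) = 1.0569 m^3/s
Step 3 — volume delivered: V = 1.0569 * 11*3600 = 41854 m^3
Step 4 — area served: A = V / (depth/1000) = 41854 / 0.062 = 675000 m^2
Therefore the field area that can be irrigated = 675000 m^2.


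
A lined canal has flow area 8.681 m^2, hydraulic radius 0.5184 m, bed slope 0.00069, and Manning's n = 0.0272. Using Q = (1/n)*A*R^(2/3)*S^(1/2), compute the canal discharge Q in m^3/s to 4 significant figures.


Q = (1/0.0272) * 8.681 * 0.5184^(2/3) * 0.00069^(1/2) = 5.410 m^3/s
Therefore the canal discharge Q = 5.410 m^3/s.


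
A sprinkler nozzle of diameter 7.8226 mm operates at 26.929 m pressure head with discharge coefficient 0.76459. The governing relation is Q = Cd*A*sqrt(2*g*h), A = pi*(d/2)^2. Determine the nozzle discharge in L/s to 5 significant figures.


A = pi*(7.8226e-3/2)^2 = 4.806093e-05 m^2
Q = 0.76459 * 4.806093e-05 * sqrt(2*9.81*26.929) * 1000 = 0.84466 L/s
Therefore the nozzle discharge = 0.84466 L/s.


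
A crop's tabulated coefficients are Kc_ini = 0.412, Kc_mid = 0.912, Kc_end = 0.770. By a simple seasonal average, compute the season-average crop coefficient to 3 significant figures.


Approach: apply a simple seasonal average, Kc_avg = (Kc_ini + Kc_mid + Kc_end)/3.
Kc_avg = (0.412 + 0.912 + 0.770)/3 = 0.698
Therefore the season-average crop coefficient = 0.698.


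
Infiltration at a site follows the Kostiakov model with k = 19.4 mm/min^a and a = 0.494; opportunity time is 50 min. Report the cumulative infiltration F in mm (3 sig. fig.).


Approach: apply the Kostiakov infiltration equation, F = k*t^a.
F = 19.4 * 50^0.494 = 134 mm
Therefore the cumulative infiltration F = 134 mm.


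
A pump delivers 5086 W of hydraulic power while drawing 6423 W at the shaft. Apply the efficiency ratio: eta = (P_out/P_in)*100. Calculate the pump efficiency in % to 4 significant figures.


eta = (5086 / 6423) * 100 = 79.18 %
Therefore the pump efficiency = 79.18 %.


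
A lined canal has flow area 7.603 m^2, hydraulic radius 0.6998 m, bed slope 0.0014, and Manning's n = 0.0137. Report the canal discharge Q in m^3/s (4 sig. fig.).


Approach: apply Manning's equation, Q = (1/n)*A*R^(2/3)*S^(1/2).
Q = (1/0.0137) * 7.603 * 0.6998^(2/3) * 0.0014^(1/2) = 16.37 m^3/s
Therefore the canal discharge Q = 16.37 m^3/s.


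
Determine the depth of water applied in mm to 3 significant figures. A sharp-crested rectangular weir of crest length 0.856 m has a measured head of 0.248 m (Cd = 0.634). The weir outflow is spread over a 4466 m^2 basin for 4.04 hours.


Approach: apply the rectangular weir equation with a volume-to-depth conversion, Q = (2/3)*Cd*L*sqrt(2g)*H^1.5; d = Q*t/A * 1000.
Step 1 — weir discharge:
  Q = (2/3)*0.634*0.856*sqrt(2*9.81)*0.248^1.5 = 0.19792 m^3/s
Step 2 — volume: V = 0.19792 * 4.04*3600 = 2878.6 m^3
Step 3 — depth: d = V/A * 1000 = 2878.6/4466 * 1000 = 645 mm
Therefore the depth of water applied = 645 mm.


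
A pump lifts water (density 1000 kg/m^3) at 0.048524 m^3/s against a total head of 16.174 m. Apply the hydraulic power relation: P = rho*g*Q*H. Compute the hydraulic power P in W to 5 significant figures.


P = 1000 * 9.81 * 0.048524 * 16.174 = 7699.2 W
Therefore the hydraulic power P = 7699.2 W.


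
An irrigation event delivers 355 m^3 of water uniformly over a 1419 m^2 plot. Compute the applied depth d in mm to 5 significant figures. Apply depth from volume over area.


Approach: apply depth from volume over area, d = (V/A)*1000.
d = (355 / 1419) * 1000 = 250.18 mm
Therefore the applied depth d = 250.18 mm.


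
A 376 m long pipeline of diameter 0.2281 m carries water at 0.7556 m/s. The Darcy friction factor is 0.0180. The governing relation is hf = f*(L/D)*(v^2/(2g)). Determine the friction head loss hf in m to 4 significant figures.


hf = 0.0180 * (376/0.2281) * (0.7556^2 / (2*9.81))
hf = 0.8634 m
Therefore the friction head loss hf = 0.8634 m.


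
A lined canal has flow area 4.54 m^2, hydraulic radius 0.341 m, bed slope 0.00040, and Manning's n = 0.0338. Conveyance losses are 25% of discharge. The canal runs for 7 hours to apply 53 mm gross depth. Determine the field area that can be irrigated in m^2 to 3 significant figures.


Approach: apply Manning's equation with a conveyance and depth budget, Q = (1/n)*A*R^(2/3)*S^(1/2); Q_field = Q*(1-loss); Area = Q_field*t/(d/1000).
Step 1 — canal discharge (Manning's equation):
  Q = (1/0.0338) * 4.54 * 0.341^(2/3) * 0.00040^(1/2) = 1.3112 m^3/s
Step 2 — delivered flow: Q_field = 1.3112*(1 - 25/100) = 0.98341 m^3/s
Step 3 — volume delivered: V = 0.98341 * 7*3600 = 24782 m^3
Step 4 — area served: A = V / (depth/1000) = 24782 / 0.053 = 468000 m^2
Therefore the field area that can be irrigated = 468000 m^2.


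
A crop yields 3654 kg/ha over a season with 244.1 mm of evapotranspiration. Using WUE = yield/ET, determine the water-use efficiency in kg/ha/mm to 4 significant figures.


WUE = 3654 / 244.1 = 14.97 kg/ha/mm
Therefore the water-use efficiency = 14.97 kg/ha/mm.


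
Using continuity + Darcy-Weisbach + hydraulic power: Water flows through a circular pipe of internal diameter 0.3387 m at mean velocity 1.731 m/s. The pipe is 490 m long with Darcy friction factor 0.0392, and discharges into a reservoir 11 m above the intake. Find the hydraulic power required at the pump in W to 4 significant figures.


Approach: apply continuity + Darcy-Weisbach + hydraulic power, Q = A*v; hf = f*(L/D)*(v^2/(2g)); H = static + hf; P = rho*g*Q*H.
Step 1 — flow rate (continuity, Q = A*v):
  A = pi*(0.3387/2)^2 = 0.0900991 m^2
  Q = 0.0900991 * 1.731 = 0.155961 m^3/s
Step 2 — friction head loss (Darcy-Weisbach):
  hf = 0.0392 * (490/0.3387) * (1.731^2 / (2*9.81))
  hf = 8.66088 m
Step 3 — total head: H = 11 + 8.66088 = 19.6609 m
Step 4 — hydraulic power (P = rho*g*Q*H):
  P = 1000 * 9.81 * 0.155961 * 19.6609 = 30080 W
Therefore the hydraulic power required at the pump = 30080 W.


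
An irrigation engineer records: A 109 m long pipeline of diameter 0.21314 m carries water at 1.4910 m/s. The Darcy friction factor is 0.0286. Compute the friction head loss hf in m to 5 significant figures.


Approach: apply the Darcy-Weisbach equation, hf = f*(L/D)*(v^2/(2g)).
hf = 0.0286 * (109/0.21314) * (1.4910^2 / (2*9.81))
hf = 1.6572 m
Therefore the friction head loss hf = 1.6572 m.


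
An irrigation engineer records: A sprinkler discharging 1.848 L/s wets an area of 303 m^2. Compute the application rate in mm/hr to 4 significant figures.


Approach: apply the application rate relation, rate = (Q/A)*3600.
rate = (1.848 / 303) * 3600 = 21.96 mm/hr
Therefore the application rate = 21.96 mm/hr.


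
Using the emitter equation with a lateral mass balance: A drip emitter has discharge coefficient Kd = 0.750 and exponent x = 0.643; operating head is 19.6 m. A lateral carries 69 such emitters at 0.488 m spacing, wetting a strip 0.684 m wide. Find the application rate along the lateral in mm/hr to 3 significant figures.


Approach: apply the emitter equation with a lateral mass balance, q = Kd*h^x; Q = n*q; rate = Q/(n*spacing*width).
Step 1 — single emitter flow (q = Kd*h^x):
  q = 0.750 * 19.6^0.643 = 5.0814 L/hr
Step 2 — total lateral flow: Q = 69 * 5.0814 = 350.62 L/hr
Step 3 — wetted area: A = 69 * 0.488 * 0.684 = 23.032 m^2
Step 4 — application rate: Q/A = 350.62/23.032 = 15.2 mm/hr
Therefore the application rate along the lateral = 15.2 mm/hr.


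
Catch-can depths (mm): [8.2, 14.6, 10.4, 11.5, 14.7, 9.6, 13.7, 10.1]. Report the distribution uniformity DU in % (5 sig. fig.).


Approach: apply the low-quarter distribution uniformity, DU = (mean of lowest quarter of readings / overall mean)*100.
sorted lowest 2 of 8: [8.2, 9.6] -> mean = 8.900000 mm
overall mean = 11.60000 mm
DU = (8.900000/11.60000)*100 = 76.724 %
Therefore the distribution uniformity DU = 76.724 %.


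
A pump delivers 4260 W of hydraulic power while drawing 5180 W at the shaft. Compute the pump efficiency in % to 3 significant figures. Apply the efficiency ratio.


Approach: apply the efficiency ratio, eta = (P_out/P_in)*100.
eta = (4260 / 5180) * 100 = 82.2 %
Therefore the pump efficiency = 82.2 %.


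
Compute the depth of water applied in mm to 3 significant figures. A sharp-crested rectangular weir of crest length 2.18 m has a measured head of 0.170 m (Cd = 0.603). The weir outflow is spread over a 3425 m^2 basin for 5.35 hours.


Approach: apply the rectangular weir equation with a volume-to-depth conversion, Q = (2/3)*Cd*L*sqrt(2g)*H^1.5; d = Q*t/A * 1000.
Step 1 — weir discharge:
  Q = (2/3)*0.603*2.18*sqrt(2*9.81)*0.170^1.5 = 0.27209 m^3/s
Step 2 — volume: V = 0.27209 * 5.35*3600 = 5240.4 m^3
Step 3 — depth: d = V/A * 1000 = 5240.4/3425 * 1000 = 1530 mm
Therefore the depth of water applied = 1530 mm.


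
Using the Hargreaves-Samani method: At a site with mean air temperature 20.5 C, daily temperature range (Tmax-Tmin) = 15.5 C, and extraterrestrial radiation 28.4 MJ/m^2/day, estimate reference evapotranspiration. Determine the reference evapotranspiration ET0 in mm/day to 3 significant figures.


Approach: apply the Hargreaves-Samani method, ET0 = 0.0023*(Tmean+17.8)*sqrt(Tmax-Tmin)*0.408*Ra.
ET0 = 0.0023*(20.5+17.8)*sqrt(15.5)*0.408*28.4 = 4.02 mm/day
Therefore the reference evapotranspiration ET0 = 4.02 mm/day.


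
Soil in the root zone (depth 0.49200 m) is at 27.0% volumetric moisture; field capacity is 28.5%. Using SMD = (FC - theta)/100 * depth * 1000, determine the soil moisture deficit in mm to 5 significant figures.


SMD = (28.5 - 27.0)/100 * 0.49200 * 1000 = 7.3800 mm
Therefore the soil moisture deficit = 7.3800 mm.


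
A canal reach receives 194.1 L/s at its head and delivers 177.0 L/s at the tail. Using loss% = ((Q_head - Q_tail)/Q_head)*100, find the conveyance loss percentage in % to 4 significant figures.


loss = ((194.1 - 177.0)/194.1)*100 = 8.810 %
Therefore the conveyance loss percentage = 8.810 %.


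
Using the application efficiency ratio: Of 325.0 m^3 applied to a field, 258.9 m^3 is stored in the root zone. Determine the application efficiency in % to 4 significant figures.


Approach: apply the application efficiency ratio, Ea = (stored/applied)*100.
Ea = (258.9/325.0)*100 = 79.66 %
Therefore the application efficiency = 79.66 %.


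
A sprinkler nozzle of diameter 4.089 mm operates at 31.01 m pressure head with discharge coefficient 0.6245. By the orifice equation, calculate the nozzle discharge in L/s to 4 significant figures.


Approach: apply the orifice equation, Q = Cd*A*sqrt(2*g*h), A = pi*(d/2)^2.
A = pi*(4.089e-3/2)^2 = 1.31318e-05 m^2
Q = 0.6245 * 1.31318e-05 * sqrt(2*9.81*31.01) * 1000 = 0.2023 L/s
Therefore the nozzle discharge = 0.2023 L/s.


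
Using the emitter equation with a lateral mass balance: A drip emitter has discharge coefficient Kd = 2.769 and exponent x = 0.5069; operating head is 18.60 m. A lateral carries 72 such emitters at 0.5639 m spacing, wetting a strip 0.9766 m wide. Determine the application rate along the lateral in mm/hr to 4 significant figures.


Approach: apply the emitter equation with a lateral mass balance, q = Kd*h^x; Q = n*q; rate = Q/(n*spacing*width).
Step 1 — single emitter flow (q = Kd*h^x):
  q = 2.769 * 18.60^0.5069 = 12.1854 L/hr
Step 2 — total lateral flow: Q = 72 * 12.1854 = 877.347 L/hr
Step 3 — wetted area: A = 72 * 0.5639 * 0.9766 = 39.6507 m^2
Step 4 — application rate: Q/A = 877.347/39.6507 = 22.13 mm/hr
Therefore the application rate along the lateral = 22.13 mm/hr.


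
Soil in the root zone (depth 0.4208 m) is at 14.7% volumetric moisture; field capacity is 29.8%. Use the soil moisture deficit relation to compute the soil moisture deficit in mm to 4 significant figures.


Approach: apply the soil moisture deficit relation, SMD = (FC - theta)/100 * depth * 1000.
SMD = (29.8 - 14.7)/100 * 0.4208 * 1000 = 63.54 mm
Therefore the soil moisture deficit = 63.54 mm.


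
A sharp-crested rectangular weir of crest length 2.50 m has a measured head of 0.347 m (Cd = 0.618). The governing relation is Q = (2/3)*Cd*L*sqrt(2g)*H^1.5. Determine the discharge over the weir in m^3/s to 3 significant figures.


Q = (2/3)*0.618*2.50*sqrt(2*9.81)*0.347^1.5 = 0.933 m^3/s
Therefore the discharge over the weir = 0.933 m^3/s.


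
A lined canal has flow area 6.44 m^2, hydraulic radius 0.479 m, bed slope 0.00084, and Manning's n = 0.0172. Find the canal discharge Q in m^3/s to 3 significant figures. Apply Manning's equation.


Approach: apply Manning's equation, Q = (1/n)*A*R^(2/3)*S^(1/2).
Q = (1/0.0172) * 6.44 * 0.479^(2/3) * 0.00084^(1/2) = 6.64 m^3/s
Therefore the canal discharge Q = 6.64 m^3/s.


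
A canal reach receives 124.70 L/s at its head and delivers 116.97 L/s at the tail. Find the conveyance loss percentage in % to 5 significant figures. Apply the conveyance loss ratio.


Approach: apply the conveyance loss ratio, loss% = ((Q_head - Q_tail)/Q_head)*100.
loss = ((124.70 - 116.97)/124.70)*100 = 6.1989 %
Therefore the conveyance loss percentage = 6.1989 %.


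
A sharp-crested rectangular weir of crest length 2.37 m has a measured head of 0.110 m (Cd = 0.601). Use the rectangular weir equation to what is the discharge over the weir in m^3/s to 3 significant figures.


Approach: apply the rectangular weir equation, Q = (2/3)*Cd*L*sqrt(2g)*H^1.5.
Q = (2/3)*0.601*2.37*sqrt(2*9.81)*0.110^1.5 = 0.153 m^3/s
Therefore the discharge over the weir = 0.153 m^3/s.


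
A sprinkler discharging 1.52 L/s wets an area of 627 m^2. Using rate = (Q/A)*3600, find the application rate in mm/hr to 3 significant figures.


rate = (1.52 / 627) * 3600 = 8.73 mm/hr
Therefore the application rate = 8.73 mm/hr.


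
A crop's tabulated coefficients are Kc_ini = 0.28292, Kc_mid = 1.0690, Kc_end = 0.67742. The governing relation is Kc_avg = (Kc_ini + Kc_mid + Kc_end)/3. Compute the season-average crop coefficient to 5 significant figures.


Kc_avg = (0.28292 + 1.0690 + 0.67742)/3 = 0.67645
Therefore the season-average crop coefficient = 0.67645.


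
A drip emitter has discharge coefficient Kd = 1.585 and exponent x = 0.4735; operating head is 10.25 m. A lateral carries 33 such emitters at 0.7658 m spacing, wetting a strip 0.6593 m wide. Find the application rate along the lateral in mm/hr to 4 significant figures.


Approach: apply the emitter equation with a lateral mass balance, q = Kd*h^x; Q = n*q; rate = Q/(n*spacing*width).
Step 1 — single emitter flow (q = Kd*h^x):
  q = 1.585 * 10.25^0.4735 = 4.77097 L/hr
Step 2 — total lateral flow: Q = 33 * 4.77097 = 157.442 L/hr
Step 3 — wetted area: A = 33 * 0.7658 * 0.6593 = 16.6614 m^2
Step 4 — application rate: Q/A = 157.442/16.6614 = 9.449 mm/hr
Therefore the application rate along the lateral = 9.449 mm/hr.


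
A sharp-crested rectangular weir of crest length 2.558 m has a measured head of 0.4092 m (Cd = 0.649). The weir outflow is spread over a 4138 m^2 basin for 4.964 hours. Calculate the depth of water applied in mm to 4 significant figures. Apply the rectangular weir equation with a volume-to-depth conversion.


Approach: apply the rectangular weir equation with a volume-to-depth conversion, Q = (2/3)*Cd*L*sqrt(2g)*H^1.5; d = Q*t/A * 1000.
Step 1 — weir discharge:
  Q = (2/3)*0.649*2.558*sqrt(2*9.81)*0.4092^1.5 = 1.28324 m^3/s
Step 2 — volume: V = 1.28324 * 4.964*3600 = 22932.0 m^3
Step 3 — depth: d = V/A * 1000 = 22932.0/4138 * 1000 = 5542 mm
Therefore the depth of water applied = 5542 mm.


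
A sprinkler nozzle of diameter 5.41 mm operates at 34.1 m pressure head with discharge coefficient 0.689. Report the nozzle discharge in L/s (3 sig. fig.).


Approach: apply the orifice equation, Q = Cd*A*sqrt(2*g*h), A = pi*(d/2)^2.
A = pi*(5.41e-3/2)^2 = 2.2987e-05 m^2
Q = 0.689 * 2.2987e-05 * sqrt(2*9.81*34.1) * 1000 = 0.410 L/s
Therefore the nozzle discharge = 0.410 L/s.


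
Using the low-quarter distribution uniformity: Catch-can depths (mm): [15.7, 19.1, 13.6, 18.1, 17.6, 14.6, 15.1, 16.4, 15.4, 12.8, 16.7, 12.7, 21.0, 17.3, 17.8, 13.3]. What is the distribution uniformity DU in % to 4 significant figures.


Approach: apply the low-quarter distribution uniformity, DU = (mean of lowest quarter of readings / overall mean)*100.
sorted lowest 4 of 16: [12.7, 12.8, 13.3, 13.6] -> mean = 13.1000 mm
overall mean = 16.0750 mm
DU = (13.1000/16.0750)*100 = 81.49 %
Therefore the distribution uniformity DU = 81.49 %.


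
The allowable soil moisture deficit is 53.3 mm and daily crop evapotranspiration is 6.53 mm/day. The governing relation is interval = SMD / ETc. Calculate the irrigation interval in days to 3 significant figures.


interval = 53.3 / 6.53 = 8.16 days
Therefore the irrigation interval = 8.16 days.


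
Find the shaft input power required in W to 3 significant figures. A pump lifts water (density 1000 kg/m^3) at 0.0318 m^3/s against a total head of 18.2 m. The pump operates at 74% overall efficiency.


Approach: apply hydraulic power then efficiency conversion, P = rho*g*Q*H; P_in = P/eta.
Step 1 — hydraulic power (P = rho*g*Q*H):
  P = 1000 * 9.81 * 0.0318 * 18.2 = 5677.6 W
Step 2 — input power: P_in = P/eta = 5677.6 / 0.74 = 7670 W
Therefore the shaft input power required = 7670 W.


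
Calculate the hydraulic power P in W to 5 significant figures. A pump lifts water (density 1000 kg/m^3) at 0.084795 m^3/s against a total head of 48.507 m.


Approach: apply the hydraulic power relation, P = rho*g*Q*H.
P = 1000 * 9.81 * 0.084795 * 48.507 = 40350 W
Therefore the hydraulic power P = 40350 W.


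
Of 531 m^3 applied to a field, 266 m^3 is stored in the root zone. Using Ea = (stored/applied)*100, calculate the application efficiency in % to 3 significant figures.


Ea = (266/531)*100 = 50.1 %
Therefore the application efficiency = 50.1 %.


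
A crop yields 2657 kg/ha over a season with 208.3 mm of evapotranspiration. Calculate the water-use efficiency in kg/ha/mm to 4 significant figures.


Approach: apply the water-use efficiency ratio, WUE = yield/ET.
WUE = 2657 / 208.3 = 12.76 kg/ha/mm
Therefore the water-use efficiency = 12.76 kg/ha/mm.


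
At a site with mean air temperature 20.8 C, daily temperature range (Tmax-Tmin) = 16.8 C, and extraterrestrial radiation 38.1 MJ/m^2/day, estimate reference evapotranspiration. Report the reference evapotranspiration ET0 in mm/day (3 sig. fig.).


Approach: apply the Hargreaves-Samani method, ET0 = 0.0023*(Tmean+17.8)*sqrt(Tmax-Tmin)*0.408*Ra.
ET0 = 0.0023*(20.8+17.8)*sqrt(16.8)*0.408*38.1 = 5.66 mm/day
Therefore the reference evapotranspiration ET0 = 5.66 mm/day.


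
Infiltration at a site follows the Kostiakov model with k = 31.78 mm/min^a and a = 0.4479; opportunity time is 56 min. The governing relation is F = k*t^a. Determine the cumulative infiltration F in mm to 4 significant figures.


F = 31.78 * 56^0.4479 = 192.8 mm
Therefore the cumulative infiltration F = 192.8 mm.


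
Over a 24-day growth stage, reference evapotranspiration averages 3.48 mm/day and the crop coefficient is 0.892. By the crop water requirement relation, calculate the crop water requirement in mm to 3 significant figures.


Approach: apply the crop water requirement relation, CWR = ET0 * Kc * days.
CWR = 3.48 * 0.892 * 24 = 74.5 mm
Therefore the crop water requirement = 74.5 mm.


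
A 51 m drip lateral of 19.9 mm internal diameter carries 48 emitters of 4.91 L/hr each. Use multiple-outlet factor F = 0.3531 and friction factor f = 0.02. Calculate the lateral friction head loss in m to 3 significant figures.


Approach: apply Darcy-Weisbach with the multiple-outlet F-factor, Q = n*q/(3600*1000) m^3/s; v = Q/A; hf = F*f*(L/D)*(v^2/(2g)).
Q = 48*4.91/(3600*1000) = 6.5467e-05 m^3/s
A = pi*(19.9e-3/2)^2 = 3.1103e-04 m^2, so v = Q/A = 0.21049 m/s
hf = 0.3531*0.02*(51/0.0199)*(0.21049^2/(2*9.81)) = 0.0409 m
Therefore the lateral friction head loss = 0.0409 m.


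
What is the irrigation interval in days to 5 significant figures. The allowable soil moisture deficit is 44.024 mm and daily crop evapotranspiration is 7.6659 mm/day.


Approach: apply the irrigation interval relation, interval = SMD / ETc.
interval = 44.024 / 7.6659 = 5.7428 days
Therefore the irrigation interval = 5.7428 days.


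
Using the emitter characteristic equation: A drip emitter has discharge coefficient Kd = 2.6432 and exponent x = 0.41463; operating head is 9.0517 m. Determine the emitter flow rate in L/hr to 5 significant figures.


Approach: apply the emitter characteristic equation, q = Kd * h^x.
q = 2.6432 * 9.0517^0.41463 = 6.5890 L/hr
Therefore the emitter flow rate = 6.5890 L/hr.


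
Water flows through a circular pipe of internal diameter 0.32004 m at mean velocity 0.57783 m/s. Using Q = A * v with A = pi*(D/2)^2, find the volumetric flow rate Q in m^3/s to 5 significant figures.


A = pi*(0.32004/2)^2 = 0.08044488 m^2
Q = 0.08044488 * 0.57783 = 0.046483 m^3/s
Therefore the volumetric flow rate Q = 0.046483 m^3/s.


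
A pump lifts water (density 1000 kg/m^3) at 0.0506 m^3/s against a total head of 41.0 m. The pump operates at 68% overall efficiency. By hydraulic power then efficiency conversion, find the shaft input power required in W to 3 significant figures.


Approach: apply hydraulic power then efficiency conversion, P = rho*g*Q*H; P_in = P/eta.
Step 1 — hydraulic power (P = rho*g*Q*H):
  P = 1000 * 9.81 * 0.0506 * 41.0 = 20352 W
Step 2 — input power: P_in = P/eta = 20352 / 0.68 = 29900 W
Therefore the shaft input power required = 29900 W.


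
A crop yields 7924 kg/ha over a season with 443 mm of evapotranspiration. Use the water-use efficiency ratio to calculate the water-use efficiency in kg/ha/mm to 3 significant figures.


Approach: apply the water-use efficiency ratio, WUE = yield/ET.
WUE = 7924 / 443 = 17.9 kg/ha/mm
Therefore the water-use efficiency = 17.9 kg/ha/mm.


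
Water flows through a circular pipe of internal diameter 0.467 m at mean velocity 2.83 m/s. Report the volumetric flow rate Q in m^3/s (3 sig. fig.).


Approach: apply the continuity equation for pipe flow, Q = A * v with A = pi*(D/2)^2.
A = pi*(0.467/2)^2 = 0.17129 m^2
Q = 0.17129 * 2.83 = 0.485 m^3/s
Therefore the volumetric flow rate Q = 0.485 m^3/s.


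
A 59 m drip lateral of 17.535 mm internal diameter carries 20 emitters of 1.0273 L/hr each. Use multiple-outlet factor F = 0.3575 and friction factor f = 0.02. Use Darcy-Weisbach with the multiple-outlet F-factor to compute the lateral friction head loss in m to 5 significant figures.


Approach: apply Darcy-Weisbach with the multiple-outlet F-factor, Q = n*q/(3600*1000) m^3/s; v = Q/A; hf = F*f*(L/D)*(v^2/(2g)).
Q = 20*1.0273/(3600*1000) = 5.707222e-06 m^3/s
A = pi*(17.535e-3/2)^2 = 2.414913e-04 m^2, so v = Q/A = 0.02363325 m/s
hf = 0.3575*0.02*(59/0.017535)*(0.02363325^2/(2*9.81)) = 0.00068486 m
Therefore the lateral friction head loss = 0.00068486 m.


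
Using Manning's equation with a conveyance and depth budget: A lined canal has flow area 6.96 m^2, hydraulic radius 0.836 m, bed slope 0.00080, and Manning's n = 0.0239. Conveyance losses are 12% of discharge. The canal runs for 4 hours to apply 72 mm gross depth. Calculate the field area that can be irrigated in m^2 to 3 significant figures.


Approach: apply Manning's equation with a conveyance and depth budget, Q = (1/n)*A*R^(2/3)*S^(1/2); Q_field = Q*(1-loss); Area = Q_field*t/(d/1000).
Step 1 — canal discharge (Manning's equation):
  Q = (1/0.0239) * 6.96 * 0.836^(2/3) * 0.00080^(1/2) = 7.3096 m^3/s
Step 2 — delivered flow: Q_field = 7.3096*(1 - 12/100) = 6.4325 m^3/s
Step 3 — volume delivered: V = 6.4325 * 4*3600 = 92627 m^3
Step 4 — area served: A = V / (depth/1000) = 92627 / 0.072 = 1290000 m^2
Therefore the field area that can be irrigated = 1290000 m^2.


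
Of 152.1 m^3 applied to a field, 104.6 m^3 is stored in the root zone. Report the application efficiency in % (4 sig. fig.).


Approach: apply the application efficiency ratio, Ea = (stored/applied)*100.
Ea = (104.6/152.1)*100 = 68.77 %
Therefore the application efficiency = 68.77 %.


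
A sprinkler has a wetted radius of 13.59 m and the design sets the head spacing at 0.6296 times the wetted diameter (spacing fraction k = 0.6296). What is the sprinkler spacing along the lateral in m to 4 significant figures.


Approach: apply the sprinkler spacing rule (spacing as a fraction of wetted diameter), S = k*(2*R).
S = 0.6296 * (2 * 13.59) = 17.11 m
Therefore the sprinkler spacing along the lateral = 17.11 m.
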